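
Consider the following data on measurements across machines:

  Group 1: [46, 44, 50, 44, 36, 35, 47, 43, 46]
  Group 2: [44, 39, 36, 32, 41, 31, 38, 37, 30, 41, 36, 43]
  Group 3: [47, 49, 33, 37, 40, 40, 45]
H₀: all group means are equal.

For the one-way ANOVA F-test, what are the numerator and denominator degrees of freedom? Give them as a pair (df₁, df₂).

degrees of freedom = [2, 25]

k = 3 groups, N = 28 total
df = (k−1, N−k) = (3−1, 28−3) = (2, 25)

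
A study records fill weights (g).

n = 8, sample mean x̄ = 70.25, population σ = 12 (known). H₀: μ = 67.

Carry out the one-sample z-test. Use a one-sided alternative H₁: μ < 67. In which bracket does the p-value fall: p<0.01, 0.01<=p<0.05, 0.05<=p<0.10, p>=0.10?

p-value bracket: p>=0.10

SE = σ/√n = 12/√8 = 4.2426
z = (x̄−μ₀)/SE = (70.25−67)/4.2426 = 0.7660
p-value (one-sided, H₁ less) = 0.77817
→ bracket: p>=0.10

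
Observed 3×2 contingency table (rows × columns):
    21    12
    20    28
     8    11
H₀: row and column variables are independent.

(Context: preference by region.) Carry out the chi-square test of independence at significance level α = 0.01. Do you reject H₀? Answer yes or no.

Row totals [33, 48, 19], col totals [49, 51], n=100
χ² = (21−16.17)²/16.17 + (12−16.83)²/16.83 + (20−23.52)²/23.52 + (28−24.48)²/24.48 + (8−9.31)²/9.31 + (11−9.69)²/9.69 = 4.2233
df = 2
p-value (upper-tail) = 0.12104
At α=0.01: p ≥ α → fail to reject H₀

reject H₀: no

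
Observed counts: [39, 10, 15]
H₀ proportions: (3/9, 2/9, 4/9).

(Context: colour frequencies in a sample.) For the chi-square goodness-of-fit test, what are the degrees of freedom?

degrees of freedom = 2

df = k − 1 = 3 − 1 = 2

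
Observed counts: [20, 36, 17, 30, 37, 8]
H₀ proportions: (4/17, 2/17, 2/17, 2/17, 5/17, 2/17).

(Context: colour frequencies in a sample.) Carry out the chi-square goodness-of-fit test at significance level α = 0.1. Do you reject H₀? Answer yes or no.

reject H₀: yes

n = 148; E_i = n·p_i = [34.82, 17.41, 17.41, 17.41, 43.53, 17.41]
χ² = (20−34.82)²/34.82 + (36−17.41)²/17.41 + (17−17.41)²/17.41 + (30−17.41)²/17.41 + (37−43.53)²/43.53 + (8−17.41)²/17.41 = 41.3318
df = 5
p-value (upper-tail) = 0.00000
At α=0.1: p < α → reject H₀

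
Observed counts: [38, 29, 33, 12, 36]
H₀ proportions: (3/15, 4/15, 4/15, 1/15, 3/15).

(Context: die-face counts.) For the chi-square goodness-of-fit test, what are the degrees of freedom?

degrees of freedom = 4

df = k − 1 = 5 − 1 = 4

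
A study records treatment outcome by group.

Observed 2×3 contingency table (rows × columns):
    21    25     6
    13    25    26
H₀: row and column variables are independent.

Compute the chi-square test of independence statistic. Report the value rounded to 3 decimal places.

test statistic = 13.283

Row totals [52, 64], col totals [34, 50, 32], n=116
χ² = (21−15.24)²/15.24 + (25−22.41)²/22.41 + (6−14.34)²/14.34 + (13−18.76)²/18.76 + (25−27.59)²/27.59 + (26−17.66)²/17.66 = 13.2831
df = 2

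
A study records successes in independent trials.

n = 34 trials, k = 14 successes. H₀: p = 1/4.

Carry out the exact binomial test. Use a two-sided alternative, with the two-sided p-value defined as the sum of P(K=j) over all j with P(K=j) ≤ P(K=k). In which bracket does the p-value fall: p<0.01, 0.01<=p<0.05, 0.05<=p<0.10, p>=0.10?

Exact binomial: n=34, k=14, p₀=1/4=0.2500
P(X=j) = C(n,j)·p₀^j·(1−p₀)^(n−j); p = Σ P(X=j) over j with P(X=j) ≤ P(X=14)
p-value (two-sided) = 0.04485
→ bracket: 0.01<=p<0.05

p-value bracket: 0.01<=p<0.05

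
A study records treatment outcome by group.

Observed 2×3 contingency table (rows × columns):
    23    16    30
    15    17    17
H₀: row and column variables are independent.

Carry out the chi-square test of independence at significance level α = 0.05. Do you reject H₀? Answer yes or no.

reject H₀: no

Row totals [69, 49], col totals [38, 33, 47], n=118
χ² = (23−22.22)²/22.22 + (16−19.30)²/19.30 + (30−27.48)²/27.48 + (15−15.78)²/15.78 + (17−13.70)²/13.70 + (17−19.52)²/19.52 = 1.9772
df = 2
p-value (upper-tail) = 0.37209
At α=0.05: p ≥ α → fail to reject H₀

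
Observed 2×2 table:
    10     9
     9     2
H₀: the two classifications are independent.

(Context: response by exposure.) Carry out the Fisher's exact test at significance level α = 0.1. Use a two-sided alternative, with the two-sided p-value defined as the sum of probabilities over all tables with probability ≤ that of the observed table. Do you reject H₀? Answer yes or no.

Margins: r₁=19, r₂=11, c₁=19, c₂=11, n=30
p_obs = C(19,10)·C(11,9)/C(30,19); sum pmf over tables with pmf ≤ p_obs
p-value (two-sided) = 0.13951
At α=0.1: p ≥ α → fail to reject H₀

reject H₀: no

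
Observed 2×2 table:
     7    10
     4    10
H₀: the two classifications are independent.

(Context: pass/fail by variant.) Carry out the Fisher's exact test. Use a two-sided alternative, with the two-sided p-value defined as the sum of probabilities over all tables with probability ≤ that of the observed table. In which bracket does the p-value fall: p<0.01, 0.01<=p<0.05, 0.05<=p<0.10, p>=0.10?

p-value bracket: p>=0.10

Margins: r₁=17, r₂=14, c₁=11, c₂=20, n=31
p_obs = C(17,7)·C(14,4)/C(31,11); sum pmf over tables with pmf ≤ p_obs
p-value (two-sided) = 0.70738
→ bracket: p>=0.10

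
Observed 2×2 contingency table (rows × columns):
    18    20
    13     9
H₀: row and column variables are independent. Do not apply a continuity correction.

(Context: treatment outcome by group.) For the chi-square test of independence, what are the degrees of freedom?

degrees of freedom = 1

df = (r−1)(c−1) = (2−1)·(2−1) = 1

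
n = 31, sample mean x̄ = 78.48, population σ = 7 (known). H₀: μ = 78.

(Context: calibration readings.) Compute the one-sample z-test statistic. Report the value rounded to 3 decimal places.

SE = σ/√n = 7/√31 = 1.2572
z = (x̄−μ₀)/SE = (78.48−78)/1.2572 = 0.3818

test statistic = 0.382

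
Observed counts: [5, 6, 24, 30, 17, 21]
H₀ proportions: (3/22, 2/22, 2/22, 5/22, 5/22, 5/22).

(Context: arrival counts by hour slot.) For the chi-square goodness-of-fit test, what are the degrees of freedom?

df = k − 1 = 6 − 1 = 5

degrees of freedom = 5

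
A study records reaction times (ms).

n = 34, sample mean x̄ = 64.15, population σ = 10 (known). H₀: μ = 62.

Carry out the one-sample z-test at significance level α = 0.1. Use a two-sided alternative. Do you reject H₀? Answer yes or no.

reject H₀: no

SE = σ/√n = 10/√34 = 1.7150
z = (x̄−μ₀)/SE = (64.15−62)/1.7150 = 1.2537
p-value (two-sided) = 0.20997
At α=0.1: p ≥ α → fail to reject H₀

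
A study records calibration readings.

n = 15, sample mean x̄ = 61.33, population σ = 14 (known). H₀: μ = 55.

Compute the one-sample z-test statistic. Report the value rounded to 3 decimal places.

SE = σ/√n = 14/√15 = 3.6148
z = (x̄−μ₀)/SE = (61.33−55)/3.6148 = 1.7511

test statistic = 1.751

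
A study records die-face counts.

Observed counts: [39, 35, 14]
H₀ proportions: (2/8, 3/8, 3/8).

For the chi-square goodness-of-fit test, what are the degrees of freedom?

df = k − 1 = 3 − 1 = 2

degrees of freedom = 2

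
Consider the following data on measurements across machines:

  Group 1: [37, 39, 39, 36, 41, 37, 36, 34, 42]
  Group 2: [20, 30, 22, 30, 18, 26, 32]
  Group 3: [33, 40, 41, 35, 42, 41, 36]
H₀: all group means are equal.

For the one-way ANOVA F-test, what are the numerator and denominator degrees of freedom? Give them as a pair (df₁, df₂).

degrees of freedom = [2, 20]

k = 3 groups, N = 23 total
df = (k−1, N−k) = (3−1, 23−3) = (2, 20)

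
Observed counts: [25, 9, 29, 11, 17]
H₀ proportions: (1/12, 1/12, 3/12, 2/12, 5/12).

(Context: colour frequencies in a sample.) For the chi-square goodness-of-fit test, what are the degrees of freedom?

df = k − 1 = 5 − 1 = 4

degrees of freedom = 4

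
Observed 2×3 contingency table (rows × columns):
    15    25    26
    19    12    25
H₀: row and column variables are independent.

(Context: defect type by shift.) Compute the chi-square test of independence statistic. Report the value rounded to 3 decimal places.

test statistic = 4.267

Row totals [66, 56], col totals [34, 37, 51], n=122
χ² = (15−18.39)²/18.39 + (25−20.02)²/20.02 + (26−27.59)²/27.59 + (19−15.61)²/15.61 + (12−16.98)²/16.98 + (25−23.41)²/23.41 = 4.2668
df = 2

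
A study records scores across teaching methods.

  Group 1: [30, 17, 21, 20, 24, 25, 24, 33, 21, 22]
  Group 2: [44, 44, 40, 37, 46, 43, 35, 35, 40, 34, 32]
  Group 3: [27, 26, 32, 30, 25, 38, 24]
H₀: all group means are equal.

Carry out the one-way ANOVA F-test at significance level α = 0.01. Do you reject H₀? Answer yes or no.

Group means [23.70, 39.09, 28.86], grand mean 31.036
SSB = Σnᵢ(x̄ᵢ−x̄)² = 1285.098; SSW = ΣΣ(x−x̄ᵢ)² = 575.866
MSB = 1285.098/2 = 642.5490; MSW = 575.866/25 = 23.0346
F = MSB/MSW = 27.8949
df = (2, 25)
p-value (upper-tail) = 0.00000
At α=0.01: p < α → reject H₀

reject H₀: yes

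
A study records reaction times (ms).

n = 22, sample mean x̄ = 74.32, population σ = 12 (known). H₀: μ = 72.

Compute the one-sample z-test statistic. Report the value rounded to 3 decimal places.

test statistic = 0.907

SE = σ/√n = 12/√22 = 2.5584
z = (x̄−μ₀)/SE = (74.32−72)/2.5584 = 0.9068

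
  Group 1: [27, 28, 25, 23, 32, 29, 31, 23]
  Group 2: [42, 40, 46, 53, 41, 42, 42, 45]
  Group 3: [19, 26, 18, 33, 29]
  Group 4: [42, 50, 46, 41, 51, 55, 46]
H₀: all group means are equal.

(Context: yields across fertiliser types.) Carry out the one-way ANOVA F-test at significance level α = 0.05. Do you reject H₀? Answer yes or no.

Group means [27.25, 43.88, 25.00, 47.29], grand mean 36.607
SSB = Σnᵢ(x̄ᵢ−x̄)² = 2594.875; SSW = ΣΣ(x−x̄ᵢ)² = 521.804
MSB = 2594.875/3 = 864.9583; MSW = 521.804/24 = 21.7418
F = MSB/MSW = 39.7832
df = (3, 24)
p-value (upper-tail) = 0.00000
At α=0.05: p < α → reject H₀

reject H₀: yes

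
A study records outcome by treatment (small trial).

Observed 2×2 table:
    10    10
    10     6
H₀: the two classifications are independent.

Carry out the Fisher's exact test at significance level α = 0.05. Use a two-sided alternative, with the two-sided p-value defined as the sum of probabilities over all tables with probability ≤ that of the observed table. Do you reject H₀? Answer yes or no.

reject H₀: no

Margins: r₁=20, r₂=16, c₁=20, c₂=16, n=36
p_obs = C(20,10)·C(16,10)/C(36,20); sum pmf over tables with pmf ≤ p_obs
p-value (two-sided) = 0.51522
At α=0.05: p ≥ α → fail to reject H₀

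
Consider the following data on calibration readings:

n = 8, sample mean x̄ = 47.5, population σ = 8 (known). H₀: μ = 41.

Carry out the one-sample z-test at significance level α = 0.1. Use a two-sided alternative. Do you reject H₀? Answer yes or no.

SE = σ/√n = 8/√8 = 2.8284
z = (x̄−μ₀)/SE = (47.5−41)/2.8284 = 2.2981
p-value (two-sided) = 0.02156
At α=0.1: p < α → reject H₀

reject H₀: yes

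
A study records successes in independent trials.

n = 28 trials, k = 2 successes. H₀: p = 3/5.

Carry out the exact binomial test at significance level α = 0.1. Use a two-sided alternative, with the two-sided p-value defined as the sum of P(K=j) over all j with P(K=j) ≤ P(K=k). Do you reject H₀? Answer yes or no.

Exact binomial: n=28, k=2, p₀=3/5=0.6000
P(X=j) = C(n,j)·p₀^j·(1−p₀)^(n−j); p = Σ P(X=j) over j with P(X=j) ≤ P(X=2)
p-value (two-sided) = 0.00000
At α=0.1: p < α → reject H₀

reject H₀: yes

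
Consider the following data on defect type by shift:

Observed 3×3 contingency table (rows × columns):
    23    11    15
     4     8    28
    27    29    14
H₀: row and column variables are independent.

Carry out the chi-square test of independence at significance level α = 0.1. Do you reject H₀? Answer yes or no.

Row totals [49, 40, 70], col totals [54, 48, 57], n=159
χ² = (23−16.64)²/16.64 + (11−14.79)²/14.79 + (15−17.57)²/17.57 + (4−13.58)²/13.58 + (8−12.08)²/12.08 + (28−14.34)²/14.34 + (27−23.77)²/23.77 + (29−21.13)²/21.13 + (14−25.09)²/25.09 = 33.2002
df = 4
p-value (upper-tail) = 0.00000
At α=0.1: p < α → reject H₀

reject H₀: yes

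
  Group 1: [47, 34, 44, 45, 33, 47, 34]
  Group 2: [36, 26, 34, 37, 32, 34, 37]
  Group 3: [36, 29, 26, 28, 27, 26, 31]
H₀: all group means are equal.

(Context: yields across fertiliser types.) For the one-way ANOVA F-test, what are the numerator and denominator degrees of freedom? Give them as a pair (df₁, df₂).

degrees of freedom = [2, 18]

k = 3 groups, N = 21 total
df = (k−1, N−k) = (3−1, 21−3) = (2, 18)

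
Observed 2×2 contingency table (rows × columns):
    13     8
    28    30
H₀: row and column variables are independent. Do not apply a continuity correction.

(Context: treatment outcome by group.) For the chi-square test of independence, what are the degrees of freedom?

degrees of freedom = 1

df = (r−1)(c−1) = (2−1)·(2−1) = 1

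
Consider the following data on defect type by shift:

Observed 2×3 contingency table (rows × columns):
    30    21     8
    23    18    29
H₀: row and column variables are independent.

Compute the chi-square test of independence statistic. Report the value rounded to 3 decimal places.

Row totals [59, 70], col totals [53, 39, 37], n=129
χ² = (30−24.24)²/24.24 + (21−17.84)²/17.84 + (8−16.92)²/16.92 + (23−28.76)²/28.76 + (18−21.16)²/21.16 + (29−20.08)²/20.08 = 12.2251
df = 2

test statistic = 12.225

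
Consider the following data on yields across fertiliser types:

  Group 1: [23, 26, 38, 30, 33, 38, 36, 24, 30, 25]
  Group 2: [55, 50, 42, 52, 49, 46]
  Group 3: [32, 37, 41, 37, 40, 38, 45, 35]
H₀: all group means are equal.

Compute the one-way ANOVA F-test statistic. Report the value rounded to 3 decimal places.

test statistic = 27.019

Group means [30.30, 49.00, 38.12], grand mean 37.583
SSB = Σnᵢ(x̄ᵢ−x̄)² = 1314.858; SSW = ΣΣ(x−x̄ᵢ)² = 510.975
MSB = 1314.858/2 = 657.4292; MSW = 510.975/21 = 24.3321
F = MSB/MSW = 27.0190
df = (2, 21)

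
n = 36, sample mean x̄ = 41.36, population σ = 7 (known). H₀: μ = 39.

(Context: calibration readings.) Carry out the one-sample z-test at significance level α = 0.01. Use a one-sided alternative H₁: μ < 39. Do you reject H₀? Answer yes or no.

reject H₀: no

SE = σ/√n = 7/√36 = 1.1667
z = (x̄−μ₀)/SE = (41.36−39)/1.1667 = 2.0229
p-value (one-sided, H₁ less) = 0.97846
At α=0.01: p ≥ α → fail to reject H₀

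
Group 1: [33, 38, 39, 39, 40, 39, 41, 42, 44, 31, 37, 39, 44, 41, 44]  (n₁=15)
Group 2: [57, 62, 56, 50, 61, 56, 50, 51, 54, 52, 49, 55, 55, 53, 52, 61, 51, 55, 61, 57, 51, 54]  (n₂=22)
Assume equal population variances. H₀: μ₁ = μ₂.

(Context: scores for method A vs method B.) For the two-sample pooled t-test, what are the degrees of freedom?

df = n₁ + n₂ − 2 = 15 + 22 − 2 = 35

degrees of freedom = 35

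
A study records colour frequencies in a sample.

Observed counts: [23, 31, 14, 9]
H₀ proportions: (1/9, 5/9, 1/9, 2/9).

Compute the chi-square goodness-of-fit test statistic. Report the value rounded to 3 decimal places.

n = 77; E_i = n·p_i = [8.56, 42.78, 8.56, 17.11]
χ² = (23−8.56)²/8.56 + (31−42.78)²/42.78 + (14−8.56)²/8.56 + (9−17.11)²/17.11 = 34.9390
df = 3

test statistic = 34.939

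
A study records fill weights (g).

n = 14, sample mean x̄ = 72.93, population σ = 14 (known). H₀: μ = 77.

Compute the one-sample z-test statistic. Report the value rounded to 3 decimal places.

SE = σ/√n = 14/√14 = 3.7417
z = (x̄−μ₀)/SE = (72.93−77)/3.7417 = -1.0878

test statistic = -1.088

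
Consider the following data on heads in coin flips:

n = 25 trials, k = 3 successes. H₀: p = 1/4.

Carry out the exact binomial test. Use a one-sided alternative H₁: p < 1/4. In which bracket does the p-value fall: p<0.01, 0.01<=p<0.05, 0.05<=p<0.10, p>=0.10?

p-value bracket: 0.05<=p<0.10

Exact binomial: n=25, k=3, p₀=1/4=0.2500
P(X≤3) from Σ C(n,i)·p₀^i·(1−p₀)^(n−i)
p-value (one-sided, H₁ less) = 0.09621
→ bracket: 0.05<=p<0.10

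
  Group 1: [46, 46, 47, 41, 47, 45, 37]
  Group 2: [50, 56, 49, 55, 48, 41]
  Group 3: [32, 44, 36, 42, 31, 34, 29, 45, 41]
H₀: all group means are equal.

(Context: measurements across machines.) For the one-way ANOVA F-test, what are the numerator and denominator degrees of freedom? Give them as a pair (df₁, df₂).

degrees of freedom = [2, 19]

k = 3 groups, N = 22 total
df = (k−1, N−k) = (3−1, 22−3) = (2, 19)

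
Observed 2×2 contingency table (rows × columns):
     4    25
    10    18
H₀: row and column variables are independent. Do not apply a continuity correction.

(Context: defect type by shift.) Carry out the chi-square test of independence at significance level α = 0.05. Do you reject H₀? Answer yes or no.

reject H₀: no

Row totals [29, 28], col totals [14, 43], n=57
χ² = (4−7.12)²/7.12 + (25−21.88)²/21.88 + (10−6.88)²/6.88 + (18−21.12)²/21.12 = 3.6946
df = 1
p-value (upper-tail) = 0.05459
At α=0.05: p ≥ α → fail to reject H₀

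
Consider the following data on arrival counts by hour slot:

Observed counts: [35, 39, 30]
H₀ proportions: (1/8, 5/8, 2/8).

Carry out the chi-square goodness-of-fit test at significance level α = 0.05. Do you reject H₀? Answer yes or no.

n = 104; E_i = n·p_i = [13.00, 65.00, 26.00]
χ² = (35−13.00)²/13.00 + (39−65.00)²/65.00 + (30−26.00)²/26.00 = 48.2462
df = 2
p-value (upper-tail) = 0.00000
At α=0.05: p < α → reject H₀

reject H₀: yes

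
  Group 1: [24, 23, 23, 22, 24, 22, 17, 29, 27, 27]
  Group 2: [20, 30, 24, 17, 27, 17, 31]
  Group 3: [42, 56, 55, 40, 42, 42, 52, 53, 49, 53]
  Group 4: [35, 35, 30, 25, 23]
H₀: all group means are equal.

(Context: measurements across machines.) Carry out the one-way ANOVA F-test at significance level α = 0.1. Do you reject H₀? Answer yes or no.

Group means [23.80, 23.71, 48.40, 29.60], grand mean 32.375
SSB = Σnᵢ(x̄ᵢ−x̄)² = 3866.871; SSW = ΣΣ(x−x̄ᵢ)² = 782.629
MSB = 3866.871/3 = 1288.9571; MSW = 782.629/28 = 27.9510
F = MSB/MSW = 46.1149
df = (3, 28)
p-value (upper-tail) = 0.00000
At α=0.1: p < α → reject H₀

reject H₀: yes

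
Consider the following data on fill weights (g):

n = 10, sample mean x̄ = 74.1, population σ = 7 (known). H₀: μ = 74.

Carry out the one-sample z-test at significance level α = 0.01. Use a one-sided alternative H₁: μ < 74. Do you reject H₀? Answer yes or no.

reject H₀: no

SE = σ/√n = 7/√10 = 2.2136
z = (x̄−μ₀)/SE = (74.1−74)/2.2136 = 0.0452
p-value (one-sided, H₁ less) = 0.51802
At α=0.01: p ≥ α → fail to reject H₀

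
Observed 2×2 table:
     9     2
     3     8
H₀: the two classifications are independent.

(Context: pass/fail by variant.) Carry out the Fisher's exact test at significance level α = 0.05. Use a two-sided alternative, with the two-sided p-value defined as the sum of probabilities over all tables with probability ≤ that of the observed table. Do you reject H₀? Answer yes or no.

Margins: r₁=11, r₂=11, c₁=12, c₂=10, n=22
p_obs = C(11,9)·C(11,3)/C(22,12); sum pmf over tables with pmf ≤ p_obs
p-value (two-sided) = 0.02997
At α=0.05: p < α → reject H₀

reject H₀: yes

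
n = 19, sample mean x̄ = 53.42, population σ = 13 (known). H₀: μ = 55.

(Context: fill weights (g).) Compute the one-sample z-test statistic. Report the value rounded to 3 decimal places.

SE = σ/√n = 13/√19 = 2.9824
z = (x̄−μ₀)/SE = (53.42−55)/2.9824 = -0.5298

test statistic = -0.530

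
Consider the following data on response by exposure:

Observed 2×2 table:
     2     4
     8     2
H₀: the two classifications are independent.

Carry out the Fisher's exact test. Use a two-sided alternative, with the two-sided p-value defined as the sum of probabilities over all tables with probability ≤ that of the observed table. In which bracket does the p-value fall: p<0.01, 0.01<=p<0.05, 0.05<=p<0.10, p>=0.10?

p-value bracket: p>=0.10

Margins: r₁=6, r₂=10, c₁=10, c₂=6, n=16
p_obs = C(6,2)·C(10,8)/C(16,10); sum pmf over tables with pmf ≤ p_obs
p-value (two-sided) = 0.11813
→ bracket: p>=0.10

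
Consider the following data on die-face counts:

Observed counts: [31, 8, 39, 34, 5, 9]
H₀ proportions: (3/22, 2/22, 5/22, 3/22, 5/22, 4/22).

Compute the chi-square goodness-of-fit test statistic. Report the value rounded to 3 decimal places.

test statistic = 60.322

n = 126; E_i = n·p_i = [17.18, 11.45, 28.64, 17.18, 28.64, 22.91]
χ² = (31−17.18)²/17.18 + (8−11.45)²/11.45 + (39−28.64)²/28.64 + (34−17.18)²/17.18 + (5−28.64)²/28.64 + (9−22.91)²/22.91 = 60.3220
df = 5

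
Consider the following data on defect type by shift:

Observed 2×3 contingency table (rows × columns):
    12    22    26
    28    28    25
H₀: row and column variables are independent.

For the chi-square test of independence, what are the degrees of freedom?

degrees of freedom = 2

df = (r−1)(c−1) = (2−1)·(3−1) = 2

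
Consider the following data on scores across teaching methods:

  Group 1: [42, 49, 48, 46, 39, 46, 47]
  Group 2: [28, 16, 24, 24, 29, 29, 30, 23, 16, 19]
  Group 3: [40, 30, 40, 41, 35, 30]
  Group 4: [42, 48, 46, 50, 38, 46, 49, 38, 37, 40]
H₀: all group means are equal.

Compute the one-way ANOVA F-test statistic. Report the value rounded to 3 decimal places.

test statistic = 37.211

Group means [45.29, 23.80, 36.00, 43.40], grand mean 36.515
SSB = Σnᵢ(x̄ᵢ−x̄)² = 2630.814; SSW = ΣΣ(x−x̄ᵢ)² = 683.429
MSB = 2630.814/3 = 876.9380; MSW = 683.429/29 = 23.5665
F = MSB/MSW = 37.2112
df = (3, 29)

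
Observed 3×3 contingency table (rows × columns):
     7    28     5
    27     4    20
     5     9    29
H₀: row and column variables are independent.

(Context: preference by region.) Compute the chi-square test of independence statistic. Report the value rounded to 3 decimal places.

Row totals [40, 51, 43], col totals [39, 41, 54], n=134
χ² = (7−11.64)²/11.64 + (28−12.24)²/12.24 + (5−16.12)²/16.12 + (27−14.84)²/14.84 + (4−15.60)²/15.60 + (20−20.55)²/20.55 + (5−12.51)²/12.51 + (9−13.16)²/13.16 + (29−17.33)²/17.33 = 62.1068
df = 4

test statistic = 62.107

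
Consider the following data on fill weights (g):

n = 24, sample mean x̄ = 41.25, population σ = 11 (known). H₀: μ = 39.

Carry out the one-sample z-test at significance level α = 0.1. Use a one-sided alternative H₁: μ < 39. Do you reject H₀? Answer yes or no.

SE = σ/√n = 11/√24 = 2.2454
z = (x̄−μ₀)/SE = (41.25−39)/2.2454 = 1.0021
p-value (one-sided, H₁ less) = 0.84184
At α=0.1: p ≥ α → fail to reject H₀

reject H₀: no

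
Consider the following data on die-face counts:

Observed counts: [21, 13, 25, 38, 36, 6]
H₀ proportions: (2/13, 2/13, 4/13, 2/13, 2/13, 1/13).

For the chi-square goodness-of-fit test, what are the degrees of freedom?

df = k − 1 = 6 − 1 = 5

degrees of freedom = 5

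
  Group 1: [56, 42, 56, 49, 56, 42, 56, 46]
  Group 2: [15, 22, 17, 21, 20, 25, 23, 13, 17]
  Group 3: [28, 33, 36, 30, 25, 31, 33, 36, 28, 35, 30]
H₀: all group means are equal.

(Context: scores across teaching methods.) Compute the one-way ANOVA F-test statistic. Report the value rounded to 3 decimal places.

test statistic = 95.777

Group means [50.38, 19.22, 31.36], grand mean 32.893
SSB = Σnᵢ(x̄ᵢ−x̄)² = 4152.703; SSW = ΣΣ(x−x̄ᵢ)² = 541.976
MSB = 4152.703/2 = 2076.3513; MSW = 541.976/25 = 21.6790
F = MSB/MSW = 95.7769
df = (2, 25)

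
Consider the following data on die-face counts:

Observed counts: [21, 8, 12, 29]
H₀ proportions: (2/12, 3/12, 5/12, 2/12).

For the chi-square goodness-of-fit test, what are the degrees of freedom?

degrees of freedom = 3

df = k − 1 = 4 − 1 = 3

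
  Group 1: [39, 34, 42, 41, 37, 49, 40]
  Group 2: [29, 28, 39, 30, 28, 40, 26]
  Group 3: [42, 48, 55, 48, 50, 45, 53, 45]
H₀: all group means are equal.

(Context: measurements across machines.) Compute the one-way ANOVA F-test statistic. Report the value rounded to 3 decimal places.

Group means [40.29, 31.43, 48.25], grand mean 40.364
SSB = Σnᵢ(x̄ᵢ−x̄)² = 1056.448; SSW = ΣΣ(x−x̄ᵢ)² = 454.643
MSB = 1056.448/2 = 528.2240; MSW = 454.643/19 = 23.9286
F = MSB/MSW = 22.0750
df = (2, 19)

test statistic = 22.075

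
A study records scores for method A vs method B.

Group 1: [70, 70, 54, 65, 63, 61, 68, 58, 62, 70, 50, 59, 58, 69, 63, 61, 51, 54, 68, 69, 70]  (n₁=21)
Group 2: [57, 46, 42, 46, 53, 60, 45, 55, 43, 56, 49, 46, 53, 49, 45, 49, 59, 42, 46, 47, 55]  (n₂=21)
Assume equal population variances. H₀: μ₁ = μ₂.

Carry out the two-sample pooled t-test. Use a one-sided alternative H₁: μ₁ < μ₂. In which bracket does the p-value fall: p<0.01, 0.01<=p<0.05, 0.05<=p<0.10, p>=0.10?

x̄₁=62.524, s₁=6.585, n₁=21
x̄₂=49.667, s₂=5.633, n₂=21
s_p² = [20·6.585² + 20·5.633²]/40 = 37.5476
SE = √(s_p²·(1/21+1/21)) = 1.8910
t = (62.524−49.667)/1.8910 = 6.7990
df = 40
p-value (one-sided, H₁ less) = 1.00000
→ bracket: p>=0.10

p-value bracket: p>=0.10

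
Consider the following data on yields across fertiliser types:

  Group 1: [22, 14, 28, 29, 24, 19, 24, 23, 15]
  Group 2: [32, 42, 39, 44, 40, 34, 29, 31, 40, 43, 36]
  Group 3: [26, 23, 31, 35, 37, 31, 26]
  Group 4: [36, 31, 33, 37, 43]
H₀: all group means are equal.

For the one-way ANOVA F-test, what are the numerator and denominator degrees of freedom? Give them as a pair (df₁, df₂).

k = 4 groups, N = 32 total
df = (k−1, N−k) = (4−1, 32−4) = (3, 28)

degrees of freedom = [3, 28]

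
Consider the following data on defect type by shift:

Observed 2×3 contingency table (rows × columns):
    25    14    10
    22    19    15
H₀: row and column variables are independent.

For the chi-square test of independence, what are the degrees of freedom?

df = (r−1)(c−1) = (2−1)·(3−1) = 2

degrees of freedom = 2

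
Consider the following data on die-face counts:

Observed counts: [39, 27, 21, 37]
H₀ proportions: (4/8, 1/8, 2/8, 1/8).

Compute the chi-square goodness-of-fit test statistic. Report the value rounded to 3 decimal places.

test statistic = 50.113

n = 124; E_i = n·p_i = [62.00, 15.50, 31.00, 15.50]
χ² = (39−62.00)²/62.00 + (27−15.50)²/15.50 + (21−31.00)²/31.00 + (37−15.50)²/15.50 = 50.1129
df = 3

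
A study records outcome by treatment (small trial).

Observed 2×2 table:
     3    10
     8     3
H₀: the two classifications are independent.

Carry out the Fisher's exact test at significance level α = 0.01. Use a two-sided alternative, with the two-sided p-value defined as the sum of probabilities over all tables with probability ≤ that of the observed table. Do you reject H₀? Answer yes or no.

reject H₀: no

Margins: r₁=13, r₂=11, c₁=11, c₂=13, n=24
p_obs = C(13,3)·C(11,8)/C(24,11); sum pmf over tables with pmf ≤ p_obs
p-value (two-sided) = 0.03773
At α=0.01: p ≥ α → fail to reject H₀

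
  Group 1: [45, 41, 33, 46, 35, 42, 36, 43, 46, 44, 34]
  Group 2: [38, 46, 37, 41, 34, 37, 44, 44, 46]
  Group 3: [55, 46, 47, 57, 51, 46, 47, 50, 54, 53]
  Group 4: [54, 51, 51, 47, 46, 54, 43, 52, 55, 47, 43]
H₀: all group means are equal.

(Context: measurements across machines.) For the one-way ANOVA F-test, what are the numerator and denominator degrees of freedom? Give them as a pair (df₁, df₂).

degrees of freedom = [3, 37]

k = 4 groups, N = 41 total
df = (k−1, N−k) = (4−1, 41−4) = (3, 37)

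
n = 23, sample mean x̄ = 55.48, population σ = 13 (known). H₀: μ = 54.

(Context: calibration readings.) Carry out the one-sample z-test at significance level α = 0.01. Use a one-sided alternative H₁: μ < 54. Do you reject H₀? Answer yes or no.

SE = σ/√n = 13/√23 = 2.7107
z = (x̄−μ₀)/SE = (55.48−54)/2.7107 = 0.5460
p-value (one-sided, H₁ less) = 0.70746
At α=0.01: p ≥ α → fail to reject H₀

reject H₀: no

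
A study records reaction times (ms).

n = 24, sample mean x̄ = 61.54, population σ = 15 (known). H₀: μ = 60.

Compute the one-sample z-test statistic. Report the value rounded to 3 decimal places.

SE = σ/√n = 15/√24 = 3.0619
z = (x̄−μ₀)/SE = (61.54−60)/3.0619 = 0.5030

test statistic = 0.503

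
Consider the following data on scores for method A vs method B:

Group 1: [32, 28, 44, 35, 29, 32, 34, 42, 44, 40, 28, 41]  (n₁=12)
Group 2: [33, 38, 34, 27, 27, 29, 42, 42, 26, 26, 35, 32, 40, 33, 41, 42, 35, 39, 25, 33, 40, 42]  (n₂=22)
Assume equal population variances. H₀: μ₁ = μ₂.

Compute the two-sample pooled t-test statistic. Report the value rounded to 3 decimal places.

x̄₁=35.750, s₁=6.166, n₁=12
x̄₂=34.591, s₂=5.981, n₂=22
s_p² = [11·6.166² + 21·5.981²]/32 = 36.5490
SE = √(s_p²·(1/12+1/22)) = 2.1696
t = (35.750−34.591)/2.1696 = 0.5342
df = 32

test statistic = 0.534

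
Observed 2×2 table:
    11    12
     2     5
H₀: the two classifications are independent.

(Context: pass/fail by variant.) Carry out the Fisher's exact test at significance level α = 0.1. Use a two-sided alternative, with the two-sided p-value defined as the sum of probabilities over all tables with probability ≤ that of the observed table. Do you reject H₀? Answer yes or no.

reject H₀: no

Margins: r₁=23, r₂=7, c₁=13, c₂=17, n=30
p_obs = C(23,11)·C(7,2)/C(30,13); sum pmf over tables with pmf ≤ p_obs
p-value (two-sided) = 0.42682
At α=0.1: p ≥ α → fail to reject H₀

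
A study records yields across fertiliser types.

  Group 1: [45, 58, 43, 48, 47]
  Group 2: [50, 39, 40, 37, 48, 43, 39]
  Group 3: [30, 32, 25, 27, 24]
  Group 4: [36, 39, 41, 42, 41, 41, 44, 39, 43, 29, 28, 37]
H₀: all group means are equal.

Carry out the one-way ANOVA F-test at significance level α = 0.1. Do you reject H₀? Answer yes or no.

Group means [48.20, 42.29, 27.60, 38.33], grand mean 39.138
SSB = Σnᵢ(x̄ᵢ−x̄)² = 1153.353; SSW = ΣΣ(x−x̄ᵢ)² = 618.095
MSB = 1153.353/3 = 384.4510; MSW = 618.095/25 = 24.7238
F = MSB/MSW = 15.5498
df = (3, 25)
p-value (upper-tail) = 0.00001
At α=0.1: p < α → reject H₀

reject H₀: yes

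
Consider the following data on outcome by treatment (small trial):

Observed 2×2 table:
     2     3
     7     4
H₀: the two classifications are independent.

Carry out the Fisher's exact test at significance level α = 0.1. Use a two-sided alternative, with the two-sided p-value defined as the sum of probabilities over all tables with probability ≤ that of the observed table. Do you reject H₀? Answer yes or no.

reject H₀: no

Margins: r₁=5, r₂=11, c₁=9, c₂=7, n=16
p_obs = C(5,2)·C(11,7)/C(16,9); sum pmf over tables with pmf ≤ p_obs
p-value (two-sided) = 0.59615
At α=0.1: p ≥ α → fail to reject H₀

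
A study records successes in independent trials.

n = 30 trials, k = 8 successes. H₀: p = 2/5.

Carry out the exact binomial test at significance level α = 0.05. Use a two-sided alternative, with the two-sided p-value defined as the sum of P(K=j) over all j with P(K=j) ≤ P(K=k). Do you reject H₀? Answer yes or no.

Exact binomial: n=30, k=8, p₀=2/5=0.4000
P(X=j) = C(n,j)·p₀^j·(1−p₀)^(n−j); p = Σ P(X=j) over j with P(X=j) ≤ P(X=8)
p-value (two-sided) = 0.19107
At α=0.05: p ≥ α → fail to reject H₀

reject H₀: no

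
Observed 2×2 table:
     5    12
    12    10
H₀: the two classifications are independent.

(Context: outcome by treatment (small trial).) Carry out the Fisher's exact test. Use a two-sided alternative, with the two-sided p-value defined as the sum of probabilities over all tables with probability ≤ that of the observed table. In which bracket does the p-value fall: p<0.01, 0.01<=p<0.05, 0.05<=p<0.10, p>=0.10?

Margins: r₁=17, r₂=22, c₁=17, c₂=22, n=39
p_obs = C(17,5)·C(22,12)/C(39,17); sum pmf over tables with pmf ≤ p_obs
p-value (two-sided) = 0.19303
→ bracket: p>=0.10

p-value bracket: p>=0.10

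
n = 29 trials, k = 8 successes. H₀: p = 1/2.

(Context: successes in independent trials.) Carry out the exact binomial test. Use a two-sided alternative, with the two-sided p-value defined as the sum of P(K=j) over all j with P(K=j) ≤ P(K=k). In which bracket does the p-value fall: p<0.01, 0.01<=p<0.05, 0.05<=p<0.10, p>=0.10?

p-value bracket: 0.01<=p<0.05

Exact binomial: n=29, k=8, p₀=1/2=0.5000
P(X=j) = C(n,j)·p₀^j·(1−p₀)^(n−j); p = Σ P(X=j) over j with P(X=j) ≤ P(X=8)
p-value (two-sided) = 0.02412
→ bracket: 0.01<=p<0.05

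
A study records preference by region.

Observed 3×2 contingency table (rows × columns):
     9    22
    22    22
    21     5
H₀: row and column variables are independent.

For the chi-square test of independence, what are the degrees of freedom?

df = (r−1)(c−1) = (3−1)·(2−1) = 2

degrees of freedom = 2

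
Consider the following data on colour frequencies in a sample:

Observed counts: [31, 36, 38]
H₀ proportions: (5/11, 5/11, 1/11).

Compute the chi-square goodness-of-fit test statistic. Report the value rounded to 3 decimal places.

test statistic = 93.566

n = 105; E_i = n·p_i = [47.73, 47.73, 9.55]
χ² = (31−47.73)²/47.73 + (36−47.73)²/47.73 + (38−9.55)²/9.55 = 93.5657
df = 2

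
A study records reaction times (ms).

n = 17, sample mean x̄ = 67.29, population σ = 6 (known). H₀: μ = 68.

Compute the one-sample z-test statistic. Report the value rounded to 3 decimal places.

test statistic = -0.488

SE = σ/√n = 6/√17 = 1.4552
z = (x̄−μ₀)/SE = (67.29−68)/1.4552 = -0.4879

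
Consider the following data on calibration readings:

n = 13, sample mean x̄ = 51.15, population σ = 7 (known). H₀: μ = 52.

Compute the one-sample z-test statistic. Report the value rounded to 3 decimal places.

SE = σ/√n = 7/√13 = 1.9415
z = (x̄−μ₀)/SE = (51.15−52)/1.9415 = -0.4378

test statistic = -0.438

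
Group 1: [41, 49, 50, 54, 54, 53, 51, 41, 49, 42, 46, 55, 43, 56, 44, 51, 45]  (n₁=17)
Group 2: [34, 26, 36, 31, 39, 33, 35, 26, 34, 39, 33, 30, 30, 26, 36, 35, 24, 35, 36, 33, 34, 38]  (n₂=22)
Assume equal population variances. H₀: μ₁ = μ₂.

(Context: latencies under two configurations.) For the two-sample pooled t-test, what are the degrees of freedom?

degrees of freedom = 37

df = n₁ + n₂ − 2 = 17 + 22 − 2 = 37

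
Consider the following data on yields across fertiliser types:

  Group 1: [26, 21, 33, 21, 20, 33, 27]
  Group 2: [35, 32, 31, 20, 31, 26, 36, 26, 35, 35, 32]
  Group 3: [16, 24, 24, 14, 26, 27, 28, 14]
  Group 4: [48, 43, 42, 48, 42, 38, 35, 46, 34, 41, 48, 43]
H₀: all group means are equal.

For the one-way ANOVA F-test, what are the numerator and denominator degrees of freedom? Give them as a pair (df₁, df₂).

k = 4 groups, N = 38 total
df = (k−1, N−k) = (4−1, 38−4) = (3, 34)

degrees of freedom = [3, 34]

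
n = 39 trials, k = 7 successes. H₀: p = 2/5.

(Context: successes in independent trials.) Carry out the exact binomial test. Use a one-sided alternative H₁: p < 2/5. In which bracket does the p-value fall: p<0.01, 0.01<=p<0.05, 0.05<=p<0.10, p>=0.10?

p-value bracket: p<0.01

Exact binomial: n=39, k=7, p₀=2/5=0.4000
P(X≤7) from Σ C(n,i)·p₀^i·(1−p₀)^(n−i)
p-value (one-sided, H₁ less) = 0.00286
→ bracket: p<0.01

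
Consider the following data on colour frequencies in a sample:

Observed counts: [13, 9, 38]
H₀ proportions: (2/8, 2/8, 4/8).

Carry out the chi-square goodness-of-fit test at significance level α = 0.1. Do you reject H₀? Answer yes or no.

reject H₀: yes

n = 60; E_i = n·p_i = [15.00, 15.00, 30.00]
χ² = (13−15.00)²/15.00 + (9−15.00)²/15.00 + (38−30.00)²/30.00 = 4.8000
df = 2
p-value (upper-tail) = 0.09072
At α=0.1: p < α → reject H₀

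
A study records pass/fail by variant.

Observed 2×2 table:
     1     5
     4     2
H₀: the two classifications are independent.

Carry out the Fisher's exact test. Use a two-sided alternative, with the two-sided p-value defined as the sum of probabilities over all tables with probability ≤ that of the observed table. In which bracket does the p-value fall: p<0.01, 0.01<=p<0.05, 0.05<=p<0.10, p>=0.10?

Margins: r₁=6, r₂=6, c₁=5, c₂=7, n=12
p_obs = C(6,1)·C(6,4)/C(12,5); sum pmf over tables with pmf ≤ p_obs
p-value (two-sided) = 0.24242
→ bracket: p>=0.10

p-value bracket: p>=0.10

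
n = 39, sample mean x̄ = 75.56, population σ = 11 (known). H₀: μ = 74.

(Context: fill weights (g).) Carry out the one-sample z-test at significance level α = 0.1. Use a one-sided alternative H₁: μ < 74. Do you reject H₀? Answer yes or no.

reject H₀: no

SE = σ/√n = 11/√39 = 1.7614
z = (x̄−μ₀)/SE = (75.56−74)/1.7614 = 0.8857
p-value (one-sided, H₁ less) = 0.81210
At α=0.1: p ≥ α → fail to reject H₀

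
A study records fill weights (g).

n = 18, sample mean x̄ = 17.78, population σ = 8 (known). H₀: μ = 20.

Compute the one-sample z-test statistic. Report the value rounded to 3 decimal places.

test statistic = -1.177

SE = σ/√n = 8/√18 = 1.8856
z = (x̄−μ₀)/SE = (17.78−20)/1.8856 = -1.1773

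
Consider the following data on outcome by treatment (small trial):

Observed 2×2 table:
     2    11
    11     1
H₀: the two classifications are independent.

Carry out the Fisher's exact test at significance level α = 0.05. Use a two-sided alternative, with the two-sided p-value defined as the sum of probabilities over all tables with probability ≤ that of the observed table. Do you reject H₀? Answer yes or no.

Margins: r₁=13, r₂=12, c₁=13, c₂=12, n=25
p_obs = C(13,2)·C(12,11)/C(25,13); sum pmf over tables with pmf ≤ p_obs
p-value (two-sided) = 0.00021
At α=0.05: p < α → reject H₀

reject H₀: yes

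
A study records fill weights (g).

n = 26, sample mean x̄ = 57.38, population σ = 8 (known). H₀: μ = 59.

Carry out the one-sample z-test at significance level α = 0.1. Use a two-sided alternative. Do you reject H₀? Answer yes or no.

SE = σ/√n = 8/√26 = 1.5689
z = (x̄−μ₀)/SE = (57.38−59)/1.5689 = -1.0326
p-value (two-sided) = 0.30181
At α=0.1: p ≥ α → fail to reject H₀

reject H₀: no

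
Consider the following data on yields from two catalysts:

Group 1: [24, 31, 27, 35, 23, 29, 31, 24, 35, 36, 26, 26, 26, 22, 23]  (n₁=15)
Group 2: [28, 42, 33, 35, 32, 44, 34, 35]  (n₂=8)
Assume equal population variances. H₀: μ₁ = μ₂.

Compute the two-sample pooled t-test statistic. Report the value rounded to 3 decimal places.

x̄₁=27.867, s₁=4.719, n₁=15
x̄₂=35.375, s₂=5.236, n₂=8
s_p² = [14·4.719² + 7·5.236²]/21 = 23.9813
SE = √(s_p²·(1/15+1/8)) = 2.1439
t = (27.867−35.375)/2.1439 = -3.5021
df = 21

test statistic = -3.502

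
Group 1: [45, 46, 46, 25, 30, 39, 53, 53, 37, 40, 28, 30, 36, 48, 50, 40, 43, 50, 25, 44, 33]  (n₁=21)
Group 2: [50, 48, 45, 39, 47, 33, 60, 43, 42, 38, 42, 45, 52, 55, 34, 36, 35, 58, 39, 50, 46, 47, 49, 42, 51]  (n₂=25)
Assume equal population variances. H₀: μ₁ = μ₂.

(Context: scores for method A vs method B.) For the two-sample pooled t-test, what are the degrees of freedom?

degrees of freedom = 44

df = n₁ + n₂ − 2 = 21 + 25 − 2 = 44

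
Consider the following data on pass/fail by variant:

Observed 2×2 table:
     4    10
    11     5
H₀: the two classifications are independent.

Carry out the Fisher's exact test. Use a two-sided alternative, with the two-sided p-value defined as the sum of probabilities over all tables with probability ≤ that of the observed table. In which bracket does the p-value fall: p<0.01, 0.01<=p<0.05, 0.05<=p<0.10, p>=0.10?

Margins: r₁=14, r₂=16, c₁=15, c₂=15, n=30
p_obs = C(14,4)·C(16,11)/C(30,15); sum pmf over tables with pmf ≤ p_obs
p-value (two-sided) = 0.06560
→ bracket: 0.05<=p<0.10

p-value bracket: 0.05<=p<0.10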